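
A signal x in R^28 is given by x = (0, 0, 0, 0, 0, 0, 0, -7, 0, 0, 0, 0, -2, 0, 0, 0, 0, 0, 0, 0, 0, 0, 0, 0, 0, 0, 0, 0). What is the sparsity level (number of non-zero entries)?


Non-zero positions: [7, 12].
Sparsity = 2.

2


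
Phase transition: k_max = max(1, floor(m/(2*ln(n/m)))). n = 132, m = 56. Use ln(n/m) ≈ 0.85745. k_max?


n/m = 132/56 = 33/14.
ln(n/m) ≈ 0.85745.
2*ln(n/m) ≈ 1.7149.
m/(2*ln(n/m)) ≈ 56/1.7149 ≈ 32.655.
floor = 32.
k_max = max(1, 32) = 32.

32


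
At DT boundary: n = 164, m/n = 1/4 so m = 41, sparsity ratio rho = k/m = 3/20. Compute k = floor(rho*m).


m = 1/4*164 = 41.
rho = 3/20.
rho*m = 3/20*41 = 6.15.
k = floor(6.15) = 6.

6


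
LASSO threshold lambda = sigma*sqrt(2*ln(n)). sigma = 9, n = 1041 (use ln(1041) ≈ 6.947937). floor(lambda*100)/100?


ln(1041) ≈ 6.947937.
2*ln(n) ≈ 13.895874.
sqrt(2*ln(n)) ≈ sqrt(13.895874) ≈ 3.727717.
lambda ≈ 9*3.727717 = 33.549453.
floor(lambda*100)/100 = 33.54.

33.54


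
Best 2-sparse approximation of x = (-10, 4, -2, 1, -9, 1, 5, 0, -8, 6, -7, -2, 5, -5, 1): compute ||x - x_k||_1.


Sorted |x_i| descending: [10, 9, 8, 7, 6, 5, 5, 5, 4, 2, 2, 1, 1, 1, 0]
Keep top 2: [10, 9]
Tail entries: [8, 7, 6, 5, 5, 5, 4, 2, 2, 1, 1, 1, 0]
L1 error = sum of tail = 47.

47


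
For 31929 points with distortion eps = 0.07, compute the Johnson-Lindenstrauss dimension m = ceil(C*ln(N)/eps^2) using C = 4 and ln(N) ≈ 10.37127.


ln(31929) ≈ 10.37127.
eps^2 = 0.07^2 = 0.0049.
C*ln(N)/eps^2 ≈ 4*10.37127/0.0049 ≈ 8466.3429.
m = ceil(8466.3429) = 8467.

8467


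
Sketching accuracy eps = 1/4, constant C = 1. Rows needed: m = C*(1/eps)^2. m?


1/eps = 4.
(1/eps)^2 = 16.
m = 1*16 = 16.

16


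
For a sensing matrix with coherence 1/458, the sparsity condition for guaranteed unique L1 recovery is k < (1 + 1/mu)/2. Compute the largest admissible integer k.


1/mu = 458.
1 + 1/mu = 459.
(1 + 1/mu)/2 = 229.5 is not an integer, so k_max = floor(229.5) = 229.

229


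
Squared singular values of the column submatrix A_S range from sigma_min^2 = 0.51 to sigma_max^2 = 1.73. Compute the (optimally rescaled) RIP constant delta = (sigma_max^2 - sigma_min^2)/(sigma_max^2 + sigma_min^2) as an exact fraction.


lambda_max - lambda_min = 1.73 - 0.51 = 1.22.
lambda_max + lambda_min = 1.73 + 0.51 = 2.24.
delta = 1.22/2.24 = 122/224 = 61/112.

61/112


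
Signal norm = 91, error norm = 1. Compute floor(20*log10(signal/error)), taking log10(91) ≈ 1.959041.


||x||/||e|| = 91/1 = 91.
log10(91) ≈ 1.959041.
20*log10(||x||/||e||) ≈ 20*1.959041 = 39.18082.
floor(39.18082) = 39.

39


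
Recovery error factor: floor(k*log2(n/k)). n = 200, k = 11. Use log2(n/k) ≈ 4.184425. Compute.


log2(n/k) = log2(200/11) ≈ 4.184425.
k*log2(n/k) ≈ 11*4.184425 = 46.028675.
floor(46.028675) = 46.

46


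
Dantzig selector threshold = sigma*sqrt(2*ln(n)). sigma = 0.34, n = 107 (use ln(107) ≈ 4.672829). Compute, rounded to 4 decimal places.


ln(107) ≈ 4.672829.
2*ln(n) ≈ 9.345658.
sqrt(2*ln(n)) ≈ sqrt(9.345658) ≈ 3.057067.
threshold ≈ 0.34*3.057067 = 1.03940278 ≈ 1.0394.

1.0394


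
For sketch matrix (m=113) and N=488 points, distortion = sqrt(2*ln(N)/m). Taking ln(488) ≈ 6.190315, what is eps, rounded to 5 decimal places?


ln(488) ≈ 6.190315.
2*ln(N)/m ≈ 2*6.190315/113 ≈ 0.1095631.
eps = sqrt(0.1095631) ≈ 0.3310032 ≈ 0.33100.

0.33100


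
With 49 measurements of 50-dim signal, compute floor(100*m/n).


100*m/n = 100*49/50 ≈ 98.0.
floor = 98.

98


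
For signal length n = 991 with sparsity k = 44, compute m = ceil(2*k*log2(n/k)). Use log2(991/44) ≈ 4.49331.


log2(n/k) = log2(991/44) ≈ 4.49331.
2*k*log2(n/k) ≈ 2*44*4.49331 = 395.41128.
m = ceil(395.41128) = 396.

396


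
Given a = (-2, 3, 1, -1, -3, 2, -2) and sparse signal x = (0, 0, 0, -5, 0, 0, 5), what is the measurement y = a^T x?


Non-zero terms: ['-1*-5', '-2*5']
Products: [5, -10]
y = sum = -5.

-5


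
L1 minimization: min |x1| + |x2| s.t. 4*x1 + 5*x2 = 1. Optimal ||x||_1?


Axis intercepts:
  x1 = 1/4, x2 = 0: L1 = 1/4
  x1 = 0, x2 = 1/5: L1 = 1/5
x* = (0, 1/5)
||x*||_1 = 1/5.

1/5


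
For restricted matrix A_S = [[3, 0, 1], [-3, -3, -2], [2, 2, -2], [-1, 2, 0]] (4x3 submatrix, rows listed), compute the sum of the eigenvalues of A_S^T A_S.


Sum of eigenvalues of A_S^T A_S = trace(A_S^T A_S) = sum of squared column norms of A_S.
A_S^T A_S diagonal: [23, 17, 9].
trace = 23 + 17 + 9 = 49.

49


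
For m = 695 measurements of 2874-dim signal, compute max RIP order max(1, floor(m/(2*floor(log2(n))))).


floor(log2(2874)) = 11.
2*11 = 22.
m/(2*floor(log2(n))) = 695/22 ≈ 31.5909.
floor = 31.
k = max(1, 31) = 31.

31


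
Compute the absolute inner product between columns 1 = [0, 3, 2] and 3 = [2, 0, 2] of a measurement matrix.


Inner product: 0*2 + 3*0 + 2*2
Products: [0, 0, 4]
Sum = 4.
|dot| = 4.

4


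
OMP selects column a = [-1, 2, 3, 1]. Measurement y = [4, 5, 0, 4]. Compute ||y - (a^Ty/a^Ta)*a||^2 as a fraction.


a^T a = 15.
a^T y = 10.
coeff = 10/15 = 2/3.
||r||^2 = 151/3.

151/3


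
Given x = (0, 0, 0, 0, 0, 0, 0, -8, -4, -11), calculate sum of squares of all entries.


Non-zero entries: [(7, -8), (8, -4), (9, -11)]
Squares: [64, 16, 121]
||x||_2^2 = sum = 201.

201


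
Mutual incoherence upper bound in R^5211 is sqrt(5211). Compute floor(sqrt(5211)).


72^2 = 5184 <= 5211 < 5329 = 73^2, so 72 <= sqrt(5211) < 73.
floor(sqrt(5211)) = 72.

72


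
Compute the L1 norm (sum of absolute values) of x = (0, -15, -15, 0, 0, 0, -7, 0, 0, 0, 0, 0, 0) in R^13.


Non-zero entries: [(1, -15), (2, -15), (6, -7)]
Absolute values: [15, 15, 7]
||x||_1 = sum = 37.

37


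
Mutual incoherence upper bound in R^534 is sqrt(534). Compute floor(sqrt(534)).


23^2 = 529 <= 534 < 576 = 24^2, so 23 <= sqrt(534) < 24.
floor(sqrt(534)) = 23.

23


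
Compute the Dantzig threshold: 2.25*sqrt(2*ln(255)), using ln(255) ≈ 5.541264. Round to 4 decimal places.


ln(255) ≈ 5.541264.
2*ln(n) ≈ 11.082528.
sqrt(2*ln(n)) ≈ sqrt(11.082528) ≈ 3.329043.
threshold ≈ 2.25*3.329043 = 7.49034675 ≈ 7.4903.

7.4903


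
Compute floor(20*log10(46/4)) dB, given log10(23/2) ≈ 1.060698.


||x||/||e|| = 46/4 = 23/2.
log10(23/2) ≈ 1.060698.
20*log10(||x||/||e||) ≈ 20*1.060698 = 21.21396.
floor(21.21396) = 21.

21


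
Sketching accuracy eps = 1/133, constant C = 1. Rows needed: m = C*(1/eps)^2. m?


1/eps = 133.
(1/eps)^2 = 17689.
m = 1*17689 = 17689.

17689


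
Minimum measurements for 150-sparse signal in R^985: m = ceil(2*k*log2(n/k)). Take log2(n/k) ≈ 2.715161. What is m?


log2(n/k) = log2(985/150) ≈ 2.715161.
2*k*log2(n/k) ≈ 2*150*2.715161 = 814.5483.
m = ceil(814.5483) = 815.

815


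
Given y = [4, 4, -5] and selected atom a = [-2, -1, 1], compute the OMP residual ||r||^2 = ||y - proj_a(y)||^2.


a^T a = 6.
a^T y = -17.
coeff = -17/6 = -17/6.
||r||^2 = 53/6.

53/6


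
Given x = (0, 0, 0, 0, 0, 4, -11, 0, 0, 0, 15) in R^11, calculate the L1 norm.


Non-zero entries: [(5, 4), (6, -11), (10, 15)]
Absolute values: [4, 11, 15]
||x||_1 = sum = 30.

30


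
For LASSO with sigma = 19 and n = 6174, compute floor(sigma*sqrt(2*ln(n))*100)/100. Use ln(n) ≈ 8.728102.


ln(6174) ≈ 8.728102.
2*ln(n) ≈ 17.456204.
sqrt(2*ln(n)) ≈ sqrt(17.456204) ≈ 4.178062.
lambda ≈ 19*4.178062 = 79.383178.
floor(lambda*100)/100 = 79.38.

79.38


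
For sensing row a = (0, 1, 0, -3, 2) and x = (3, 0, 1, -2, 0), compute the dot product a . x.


Non-zero terms: ['0*3', '0*1', '-3*-2']
Products: [0, 0, 6]
y = sum = 6.

6


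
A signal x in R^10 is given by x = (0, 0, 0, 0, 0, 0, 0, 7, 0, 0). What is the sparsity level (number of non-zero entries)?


Non-zero positions: [7].
Sparsity = 1.

1


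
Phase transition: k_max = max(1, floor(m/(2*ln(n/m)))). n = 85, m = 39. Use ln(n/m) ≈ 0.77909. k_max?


n/m = 85/39.
ln(n/m) ≈ 0.77909.
2*ln(n/m) ≈ 1.55818.
m/(2*ln(n/m)) ≈ 39/1.55818 ≈ 25.0292.
floor = 25.
k_max = max(1, 25) = 25.

25


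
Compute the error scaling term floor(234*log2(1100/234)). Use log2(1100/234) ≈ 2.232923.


log2(n/k) = log2(1100/234) ≈ 2.232923.
k*log2(n/k) ≈ 234*2.232923 = 522.503982.
floor(522.503982) = 522.

522


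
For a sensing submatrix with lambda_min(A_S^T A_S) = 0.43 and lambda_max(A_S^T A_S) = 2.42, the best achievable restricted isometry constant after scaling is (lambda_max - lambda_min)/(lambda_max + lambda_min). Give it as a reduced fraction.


lambda_max - lambda_min = 2.42 - 0.43 = 1.99.
lambda_max + lambda_min = 2.42 + 0.43 = 2.85.
delta = 1.99/2.85 = 199/285.

199/285


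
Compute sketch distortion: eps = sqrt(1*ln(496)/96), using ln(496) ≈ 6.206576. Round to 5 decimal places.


ln(496) ≈ 6.206576.
1*ln(N)/m ≈ 1*6.206576/96 ≈ 0.06465183.
eps = sqrt(0.06465183) ≈ 0.2542672 ≈ 0.25427.

0.25427


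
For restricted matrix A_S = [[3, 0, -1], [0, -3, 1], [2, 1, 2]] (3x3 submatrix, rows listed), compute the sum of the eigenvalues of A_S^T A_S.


Sum of eigenvalues of A_S^T A_S = trace(A_S^T A_S) = sum of squared column norms of A_S.
A_S^T A_S diagonal: [13, 10, 6].
trace = 13 + 10 + 6 = 29.

29


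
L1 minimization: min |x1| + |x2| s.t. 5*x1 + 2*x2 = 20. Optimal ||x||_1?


Axis intercepts:
  x1 = 4, x2 = 0: L1 = 4
  x1 = 0, x2 = 10: L1 = 10
x* = (4, 0)
||x*||_1 = 4.

4


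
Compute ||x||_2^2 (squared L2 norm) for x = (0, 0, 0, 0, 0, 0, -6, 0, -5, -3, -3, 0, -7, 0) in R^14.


Non-zero entries: [(6, -6), (8, -5), (9, -3), (10, -3), (12, -7)]
Squares: [36, 25, 9, 9, 49]
||x||_2^2 = sum = 128.

128


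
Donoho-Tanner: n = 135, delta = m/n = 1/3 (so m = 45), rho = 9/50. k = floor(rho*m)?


m = 1/3*135 = 45.
rho = 9/50.
rho*m = 9/50*45 = 8.1.
k = floor(8.1) = 8.

8


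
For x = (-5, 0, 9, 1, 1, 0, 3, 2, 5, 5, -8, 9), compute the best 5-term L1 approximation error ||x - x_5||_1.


Sorted |x_i| descending: [9, 9, 8, 5, 5, 5, 3, 2, 1, 1, 0, 0]
Keep top 5: [9, 9, 8, 5, 5]
Tail entries: [5, 3, 2, 1, 1, 0, 0]
L1 error = sum of tail = 12.

12


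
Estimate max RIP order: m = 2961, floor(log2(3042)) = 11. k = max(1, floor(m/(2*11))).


floor(log2(3042)) = 11.
2*11 = 22.
m/(2*floor(log2(n))) = 2961/22 ≈ 134.5909.
floor = 134.
k = max(1, 134) = 134.

134


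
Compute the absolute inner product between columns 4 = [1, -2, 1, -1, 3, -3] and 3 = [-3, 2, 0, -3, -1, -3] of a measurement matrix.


Inner product: 1*-3 + -2*2 + 1*0 + -1*-3 + 3*-1 + -3*-3
Products: [-3, -4, 0, 3, -3, 9]
Sum = 2.
|dot| = 2.

2


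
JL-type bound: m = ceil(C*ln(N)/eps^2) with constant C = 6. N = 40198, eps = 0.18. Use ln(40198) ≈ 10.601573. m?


ln(40198) ≈ 10.601573.
eps^2 = 0.18^2 = 0.0324.
C*ln(N)/eps^2 ≈ 6*10.601573/0.0324 ≈ 1963.2543.
m = ceil(1963.2543) = 1964.

1964


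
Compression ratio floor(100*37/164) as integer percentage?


100*m/n = 100*37/164 ≈ 22.561.
floor = 22.

22


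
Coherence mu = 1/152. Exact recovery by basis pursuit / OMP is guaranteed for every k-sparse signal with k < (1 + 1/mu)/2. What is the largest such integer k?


1/mu = 152.
1 + 1/mu = 153.
(1 + 1/mu)/2 = 76.5 is not an integer, so k_max = floor(76.5) = 76.

76


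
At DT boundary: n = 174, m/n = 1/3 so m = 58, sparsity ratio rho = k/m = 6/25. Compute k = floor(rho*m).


m = 1/3*174 = 58.
rho = 6/25.
rho*m = 6/25*58 = 13.92.
k = floor(13.92) = 13.

13


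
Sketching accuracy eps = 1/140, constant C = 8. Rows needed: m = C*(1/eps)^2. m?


1/eps = 140.
(1/eps)^2 = 19600.
m = 8*19600 = 156800.

156800


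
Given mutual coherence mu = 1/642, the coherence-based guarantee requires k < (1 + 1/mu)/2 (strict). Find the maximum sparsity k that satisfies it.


1/mu = 642.
1 + 1/mu = 643.
(1 + 1/mu)/2 = 321.5 is not an integer, so k_max = floor(321.5) = 321.

321


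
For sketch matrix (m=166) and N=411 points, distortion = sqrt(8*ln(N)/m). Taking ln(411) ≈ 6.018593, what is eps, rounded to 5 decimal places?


ln(411) ≈ 6.018593.
8*ln(N)/m ≈ 8*6.018593/166 ≈ 0.29005267.
eps = sqrt(0.29005267) ≈ 0.5385654 ≈ 0.53857.

0.53857


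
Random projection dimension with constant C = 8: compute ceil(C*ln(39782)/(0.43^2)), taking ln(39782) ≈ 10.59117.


ln(39782) ≈ 10.59117.
eps^2 = 0.43^2 = 0.1849.
C*ln(N)/eps^2 ≈ 8*10.59117/0.1849 ≈ 458.2442.
m = ceil(458.2442) = 459.

459


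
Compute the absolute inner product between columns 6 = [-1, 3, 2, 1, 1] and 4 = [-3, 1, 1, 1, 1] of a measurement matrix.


Inner product: -1*-3 + 3*1 + 2*1 + 1*1 + 1*1
Products: [3, 3, 2, 1, 1]
Sum = 10.
|dot| = 10.

10


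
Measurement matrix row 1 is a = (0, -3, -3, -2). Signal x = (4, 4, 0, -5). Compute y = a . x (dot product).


Non-zero terms: ['0*4', '-3*4', '-2*-5']
Products: [0, -12, 10]
y = sum = -2.

-2


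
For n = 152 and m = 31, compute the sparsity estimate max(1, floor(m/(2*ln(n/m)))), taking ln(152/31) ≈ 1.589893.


n/m = 152/31.
ln(n/m) ≈ 1.589893.
2*ln(n/m) ≈ 3.179786.
m/(2*ln(n/m)) ≈ 31/3.179786 ≈ 9.7491.
floor = 9.
k_max = max(1, 9) = 9.

9


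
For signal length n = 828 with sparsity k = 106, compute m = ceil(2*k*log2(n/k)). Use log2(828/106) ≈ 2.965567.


log2(n/k) = log2(828/106) ≈ 2.965567.
2*k*log2(n/k) ≈ 2*106*2.965567 = 628.700204.
m = ceil(628.700204) = 629.

629


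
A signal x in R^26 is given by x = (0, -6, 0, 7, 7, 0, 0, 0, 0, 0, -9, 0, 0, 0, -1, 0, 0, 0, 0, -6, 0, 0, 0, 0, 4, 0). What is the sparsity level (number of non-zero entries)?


Non-zero positions: [1, 3, 4, 10, 14, 19, 24].
Sparsity = 7.

7


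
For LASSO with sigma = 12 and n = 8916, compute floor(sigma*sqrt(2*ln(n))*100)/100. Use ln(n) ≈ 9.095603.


ln(8916) ≈ 9.095603.
2*ln(n) ≈ 18.191206.
sqrt(2*ln(n)) ≈ sqrt(18.191206) ≈ 4.265115.
lambda ≈ 12*4.265115 = 51.18138.
floor(lambda*100)/100 = 51.18.

51.18


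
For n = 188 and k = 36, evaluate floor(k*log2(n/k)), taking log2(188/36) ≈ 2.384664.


log2(n/k) = log2(188/36) ≈ 2.384664.
k*log2(n/k) ≈ 36*2.384664 = 85.847904.
floor(85.847904) = 85.

85


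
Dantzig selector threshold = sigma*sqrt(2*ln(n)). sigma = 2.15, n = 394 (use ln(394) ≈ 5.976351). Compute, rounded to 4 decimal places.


ln(394) ≈ 5.976351.
2*ln(n) ≈ 11.952702.
sqrt(2*ln(n)) ≈ sqrt(11.952702) ≈ 3.457268.
threshold ≈ 2.15*3.457268 = 7.4331262 ≈ 7.4331.

7.4331


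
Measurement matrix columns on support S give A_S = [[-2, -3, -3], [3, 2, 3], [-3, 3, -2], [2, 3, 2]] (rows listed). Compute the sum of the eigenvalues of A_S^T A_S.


Sum of eigenvalues of A_S^T A_S = trace(A_S^T A_S) = sum of squared column norms of A_S.
A_S^T A_S diagonal: [26, 31, 26].
trace = 26 + 31 + 26 = 83.

83


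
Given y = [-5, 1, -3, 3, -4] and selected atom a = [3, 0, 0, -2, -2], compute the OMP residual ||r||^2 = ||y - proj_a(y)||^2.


a^T a = 17.
a^T y = -13.
coeff = -13/17 = -13/17.
||r||^2 = 851/17.

851/17


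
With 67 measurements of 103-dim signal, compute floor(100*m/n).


100*m/n = 100*67/103 ≈ 65.0485.
floor = 65.

65


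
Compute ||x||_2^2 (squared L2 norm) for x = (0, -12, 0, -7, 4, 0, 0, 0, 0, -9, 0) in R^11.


Non-zero entries: [(1, -12), (3, -7), (4, 4), (9, -9)]
Squares: [144, 49, 16, 81]
||x||_2^2 = sum = 290.

290


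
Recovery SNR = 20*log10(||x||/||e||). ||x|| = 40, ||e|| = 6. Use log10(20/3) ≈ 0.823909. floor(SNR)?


||x||/||e|| = 40/6 = 20/3.
log10(20/3) ≈ 0.823909.
20*log10(||x||/||e||) ≈ 20*0.823909 = 16.47818.
floor(16.47818) = 16.

16


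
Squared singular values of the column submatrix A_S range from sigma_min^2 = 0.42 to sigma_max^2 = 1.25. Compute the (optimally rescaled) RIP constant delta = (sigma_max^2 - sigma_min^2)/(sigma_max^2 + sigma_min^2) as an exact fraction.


lambda_max - lambda_min = 1.25 - 0.42 = 0.83.
lambda_max + lambda_min = 1.25 + 0.42 = 1.67.
delta = 0.83/1.67 = 83/167.

83/167


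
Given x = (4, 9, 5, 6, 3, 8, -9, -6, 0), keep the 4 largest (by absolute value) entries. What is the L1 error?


Sorted |x_i| descending: [9, 9, 8, 6, 6, 5, 4, 3, 0]
Keep top 4: [9, 9, 8, 6]
Tail entries: [6, 5, 4, 3, 0]
L1 error = sum of tail = 18.

18


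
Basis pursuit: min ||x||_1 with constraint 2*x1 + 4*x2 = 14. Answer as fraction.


Axis intercepts:
  x1 = 7, x2 = 0: L1 = 7
  x1 = 0, x2 = 7/2: L1 = 7/2
x* = (0, 7/2)
||x*||_1 = 7/2.

7/2


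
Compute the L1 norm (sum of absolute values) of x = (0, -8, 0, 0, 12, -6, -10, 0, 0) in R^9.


Non-zero entries: [(1, -8), (4, 12), (5, -6), (6, -10)]
Absolute values: [8, 12, 6, 10]
||x||_1 = sum = 36.

36


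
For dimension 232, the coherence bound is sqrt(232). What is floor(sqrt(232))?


15^2 = 225 <= 232 < 256 = 16^2, so 15 <= sqrt(232) < 16.
floor(sqrt(232)) = 15.

15


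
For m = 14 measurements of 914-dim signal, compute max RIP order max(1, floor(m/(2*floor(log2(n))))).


floor(log2(914)) = 9.
2*9 = 18.
m/(2*floor(log2(n))) = 14/18 ≈ 0.7778.
floor = 0.
k = max(1, 0) = 1.

1


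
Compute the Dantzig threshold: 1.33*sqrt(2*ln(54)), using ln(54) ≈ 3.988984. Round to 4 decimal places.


ln(54) ≈ 3.988984.
2*ln(n) ≈ 7.977968.
sqrt(2*ln(n)) ≈ sqrt(7.977968) ≈ 2.82453.
threshold ≈ 1.33*2.82453 = 3.7566249 ≈ 3.7566.

3.7566


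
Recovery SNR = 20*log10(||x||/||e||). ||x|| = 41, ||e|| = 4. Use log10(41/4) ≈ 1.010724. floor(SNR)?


||x||/||e|| = 41/4.
log10(41/4) ≈ 1.010724.
20*log10(||x||/||e||) ≈ 20*1.010724 = 20.21448.
floor(20.21448) = 20.

20


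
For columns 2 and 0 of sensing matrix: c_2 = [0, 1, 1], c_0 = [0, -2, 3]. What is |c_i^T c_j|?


Inner product: 0*0 + 1*-2 + 1*3
Products: [0, -2, 3]
Sum = 1.
|dot| = 1.

1


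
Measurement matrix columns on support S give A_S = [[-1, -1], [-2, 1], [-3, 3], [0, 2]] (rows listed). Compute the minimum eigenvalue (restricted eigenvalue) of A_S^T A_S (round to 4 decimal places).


A_S^T A_S = [[14, -10], [-10, 15]].
trace = 29.
det = 110.
disc = trace^2 - 4*det = 841 - 4*110 = 401.
sqrt(401) ≈ 20.024984.
lam_min = (29 - sqrt(401))/2 ≈ (29 - 20.024984)/2 = 4.487508 ≈ 4.4875.

4.4875


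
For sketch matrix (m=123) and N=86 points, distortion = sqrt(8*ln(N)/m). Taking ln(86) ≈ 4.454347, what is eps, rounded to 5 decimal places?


ln(86) ≈ 4.454347.
8*ln(N)/m ≈ 8*4.454347/123 ≈ 0.28971363.
eps = sqrt(0.28971363) ≈ 0.5382505 ≈ 0.53825.

0.53825


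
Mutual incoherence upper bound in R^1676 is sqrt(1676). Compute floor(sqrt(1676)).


40^2 = 1600 <= 1676 < 1681 = 41^2, so 40 <= sqrt(1676) < 41.
floor(sqrt(1676)) = 40.

40


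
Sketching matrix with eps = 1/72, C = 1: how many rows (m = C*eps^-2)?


1/eps = 72.
(1/eps)^2 = 5184.
m = 1*5184 = 5184.

5184


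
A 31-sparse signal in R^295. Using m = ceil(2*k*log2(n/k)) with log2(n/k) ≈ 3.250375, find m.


log2(n/k) = log2(295/31) ≈ 3.250375.
2*k*log2(n/k) ≈ 2*31*3.250375 = 201.52325.
m = ceil(201.52325) = 202.

202


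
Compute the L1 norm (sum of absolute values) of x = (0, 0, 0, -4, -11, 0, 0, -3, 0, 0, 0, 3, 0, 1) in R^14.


Non-zero entries: [(3, -4), (4, -11), (7, -3), (11, 3), (13, 1)]
Absolute values: [4, 11, 3, 3, 1]
||x||_1 = sum = 22.

22


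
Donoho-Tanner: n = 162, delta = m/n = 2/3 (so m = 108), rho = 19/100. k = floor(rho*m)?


m = 2/3*162 = 108.
rho = 19/100.
rho*m = 19/100*108 = 20.52.
k = floor(20.52) = 20.

20


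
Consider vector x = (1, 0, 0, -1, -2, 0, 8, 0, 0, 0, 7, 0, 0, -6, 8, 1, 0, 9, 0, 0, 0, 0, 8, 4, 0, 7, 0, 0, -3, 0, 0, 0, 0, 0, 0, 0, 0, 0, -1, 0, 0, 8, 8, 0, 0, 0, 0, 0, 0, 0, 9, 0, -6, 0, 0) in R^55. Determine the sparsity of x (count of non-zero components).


Non-zero positions: [0, 3, 4, 6, 10, 13, 14, 15, 17, 22, 23, 25, 28, 38, 41, 42, 50, 52].
Sparsity = 18.

18


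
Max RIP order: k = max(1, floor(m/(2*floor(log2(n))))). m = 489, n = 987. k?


floor(log2(987)) = 9.
2*9 = 18.
m/(2*floor(log2(n))) = 489/18 ≈ 27.1667.
floor = 27.
k = max(1, 27) = 27.

27


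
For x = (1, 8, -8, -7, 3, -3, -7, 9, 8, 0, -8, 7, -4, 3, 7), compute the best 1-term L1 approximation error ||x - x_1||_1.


Sorted |x_i| descending: [9, 8, 8, 8, 8, 7, 7, 7, 7, 4, 3, 3, 3, 1, 0]
Keep top 1: [9]
Tail entries: [8, 8, 8, 8, 7, 7, 7, 7, 4, 3, 3, 3, 1, 0]
L1 error = sum of tail = 74.

74


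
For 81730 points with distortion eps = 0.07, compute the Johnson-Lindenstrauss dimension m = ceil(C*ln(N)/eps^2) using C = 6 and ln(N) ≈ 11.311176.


ln(81730) ≈ 11.311176.
eps^2 = 0.07^2 = 0.0049.
C*ln(N)/eps^2 ≈ 6*11.311176/0.0049 ≈ 13850.4196.
m = ceil(13850.4196) = 13851.

13851


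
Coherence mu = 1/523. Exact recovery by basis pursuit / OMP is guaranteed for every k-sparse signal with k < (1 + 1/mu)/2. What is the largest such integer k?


1/mu = 523.
1 + 1/mu = 524.
(1 + 1/mu)/2 = 262 is an integer and the inequality is strict, so k_max = 262 - 1 = 261.

261


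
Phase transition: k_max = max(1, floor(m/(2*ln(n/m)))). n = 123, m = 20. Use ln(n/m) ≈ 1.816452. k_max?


n/m = 123/20.
ln(n/m) ≈ 1.816452.
2*ln(n/m) ≈ 3.632904.
m/(2*ln(n/m)) ≈ 20/3.632904 ≈ 5.5052.
floor = 5.
k_max = max(1, 5) = 5.

5


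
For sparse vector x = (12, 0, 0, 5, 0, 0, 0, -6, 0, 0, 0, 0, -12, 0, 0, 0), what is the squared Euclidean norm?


Non-zero entries: [(0, 12), (3, 5), (7, -6), (12, -12)]
Squares: [144, 25, 36, 144]
||x||_2^2 = sum = 349.

349


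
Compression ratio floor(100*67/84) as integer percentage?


100*m/n = 100*67/84 ≈ 79.7619.
floor = 79.

79


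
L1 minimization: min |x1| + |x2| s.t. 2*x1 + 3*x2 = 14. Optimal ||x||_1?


Axis intercepts:
  x1 = 7, x2 = 0: L1 = 7
  x1 = 0, x2 = 14/3: L1 = 14/3
x* = (0, 14/3)
||x*||_1 = 14/3.

14/3


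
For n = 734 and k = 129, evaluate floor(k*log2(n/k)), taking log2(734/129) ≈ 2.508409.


log2(n/k) = log2(734/129) ≈ 2.508409.
k*log2(n/k) ≈ 129*2.508409 = 323.584761.
floor(323.584761) = 323.

323


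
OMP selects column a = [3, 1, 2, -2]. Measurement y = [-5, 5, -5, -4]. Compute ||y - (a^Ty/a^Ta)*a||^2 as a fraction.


a^T a = 18.
a^T y = -12.
coeff = -12/18 = -2/3.
||r||^2 = 83.

83


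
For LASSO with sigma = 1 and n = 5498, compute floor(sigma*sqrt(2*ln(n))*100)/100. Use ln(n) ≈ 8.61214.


ln(5498) ≈ 8.61214.
2*ln(n) ≈ 17.22428.
sqrt(2*ln(n)) ≈ sqrt(17.22428) ≈ 4.150214.
lambda ≈ 1*4.150214 = 4.150214.
floor(lambda*100)/100 = 4.15.

4.15


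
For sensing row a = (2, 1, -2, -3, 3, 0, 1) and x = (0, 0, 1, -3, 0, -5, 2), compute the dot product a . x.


Non-zero terms: ['-2*1', '-3*-3', '0*-5', '1*2']
Products: [-2, 9, 0, 2]
y = sum = 9.

9


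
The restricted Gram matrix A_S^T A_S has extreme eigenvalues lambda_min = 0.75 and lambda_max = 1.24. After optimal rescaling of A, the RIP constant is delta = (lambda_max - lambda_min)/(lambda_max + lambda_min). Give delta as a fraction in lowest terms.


lambda_max - lambda_min = 1.24 - 0.75 = 0.49.
lambda_max + lambda_min = 1.24 + 0.75 = 1.99.
delta = 0.49/1.99 = 49/199.

49/199


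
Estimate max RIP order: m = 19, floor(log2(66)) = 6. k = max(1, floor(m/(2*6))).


floor(log2(66)) = 6.
2*6 = 12.
m/(2*floor(log2(n))) = 19/12 ≈ 1.5833.
floor = 1.
k = max(1, 1) = 1.

1


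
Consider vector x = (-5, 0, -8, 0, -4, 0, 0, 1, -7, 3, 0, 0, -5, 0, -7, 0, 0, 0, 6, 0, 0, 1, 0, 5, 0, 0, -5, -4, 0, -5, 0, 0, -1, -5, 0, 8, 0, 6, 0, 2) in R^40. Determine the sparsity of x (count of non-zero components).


Non-zero positions: [0, 2, 4, 7, 8, 9, 12, 14, 18, 21, 23, 26, 27, 29, 32, 33, 35, 37, 39].
Sparsity = 19.

19


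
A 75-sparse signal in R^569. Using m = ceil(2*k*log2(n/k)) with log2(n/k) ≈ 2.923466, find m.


log2(n/k) = log2(569/75) ≈ 2.923466.
2*k*log2(n/k) ≈ 2*75*2.923466 = 438.5199.
m = ceil(438.5199) = 439.

439


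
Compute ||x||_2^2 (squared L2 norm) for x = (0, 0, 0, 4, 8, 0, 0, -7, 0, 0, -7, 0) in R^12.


Non-zero entries: [(3, 4), (4, 8), (7, -7), (10, -7)]
Squares: [16, 64, 49, 49]
||x||_2^2 = sum = 178.

178


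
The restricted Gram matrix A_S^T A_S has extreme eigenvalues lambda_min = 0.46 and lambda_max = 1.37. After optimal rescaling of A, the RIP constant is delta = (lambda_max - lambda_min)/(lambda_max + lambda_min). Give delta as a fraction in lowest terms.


lambda_max - lambda_min = 1.37 - 0.46 = 0.91.
lambda_max + lambda_min = 1.37 + 0.46 = 1.83.
delta = 0.91/1.83 = 91/183.

91/183


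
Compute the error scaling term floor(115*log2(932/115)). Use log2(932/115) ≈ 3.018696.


log2(n/k) = log2(932/115) ≈ 3.018696.
k*log2(n/k) ≈ 115*3.018696 = 347.15004.
floor(347.15004) = 347.

347


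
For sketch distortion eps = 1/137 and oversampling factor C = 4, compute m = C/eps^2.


1/eps = 137.
(1/eps)^2 = 18769.
m = 4*18769 = 75076.

75076


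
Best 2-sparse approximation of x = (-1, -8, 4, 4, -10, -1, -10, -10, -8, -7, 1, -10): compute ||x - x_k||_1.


Sorted |x_i| descending: [10, 10, 10, 10, 8, 8, 7, 4, 4, 1, 1, 1]
Keep top 2: [10, 10]
Tail entries: [10, 10, 8, 8, 7, 4, 4, 1, 1, 1]
L1 error = sum of tail = 54.

54


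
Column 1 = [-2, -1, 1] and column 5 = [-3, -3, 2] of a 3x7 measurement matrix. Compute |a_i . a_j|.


Inner product: -2*-3 + -1*-3 + 1*2
Products: [6, 3, 2]
Sum = 11.
|dot| = 11.

11


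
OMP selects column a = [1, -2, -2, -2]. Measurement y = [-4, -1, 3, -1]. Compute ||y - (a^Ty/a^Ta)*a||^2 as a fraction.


a^T a = 13.
a^T y = -6.
coeff = -6/13 = -6/13.
||r||^2 = 315/13.

315/13


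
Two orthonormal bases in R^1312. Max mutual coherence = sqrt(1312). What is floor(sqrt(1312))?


36^2 = 1296 <= 1312 < 1369 = 37^2, so 36 <= sqrt(1312) < 37.
floor(sqrt(1312)) = 36.

36


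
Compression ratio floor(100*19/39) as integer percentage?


100*m/n = 100*19/39 ≈ 48.7179.
floor = 48.

48


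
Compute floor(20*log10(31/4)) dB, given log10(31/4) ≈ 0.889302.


||x||/||e|| = 31/4.
log10(31/4) ≈ 0.889302.
20*log10(||x||/||e||) ≈ 20*0.889302 = 17.78604.
floor(17.78604) = 17.

17


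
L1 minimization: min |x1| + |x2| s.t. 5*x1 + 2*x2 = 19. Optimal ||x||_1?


Axis intercepts:
  x1 = 19/5, x2 = 0: L1 = 19/5
  x1 = 0, x2 = 19/2: L1 = 19/2
x* = (19/5, 0)
||x*||_1 = 19/5.

19/5


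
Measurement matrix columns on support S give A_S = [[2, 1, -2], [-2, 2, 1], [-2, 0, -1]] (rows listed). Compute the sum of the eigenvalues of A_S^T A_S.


Sum of eigenvalues of A_S^T A_S = trace(A_S^T A_S) = sum of squared column norms of A_S.
A_S^T A_S diagonal: [12, 5, 6].
trace = 12 + 5 + 6 = 23.

23


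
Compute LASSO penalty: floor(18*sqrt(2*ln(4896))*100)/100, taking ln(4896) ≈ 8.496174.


ln(4896) ≈ 8.496174.
2*ln(n) ≈ 16.992348.
sqrt(2*ln(n)) ≈ sqrt(16.992348) ≈ 4.122178.
lambda ≈ 18*4.122178 = 74.199204.
floor(lambda*100)/100 = 74.19.

74.19


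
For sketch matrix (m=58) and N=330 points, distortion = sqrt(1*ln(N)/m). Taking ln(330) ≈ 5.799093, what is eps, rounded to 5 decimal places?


ln(330) ≈ 5.799093.
1*ln(N)/m ≈ 1*5.799093/58 ≈ 0.09998436.
eps = sqrt(0.09998436) ≈ 0.316203 ≈ 0.31620.

0.31620


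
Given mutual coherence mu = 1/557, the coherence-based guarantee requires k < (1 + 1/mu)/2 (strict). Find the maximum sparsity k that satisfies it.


1/mu = 557.
1 + 1/mu = 558.
(1 + 1/mu)/2 = 279 is an integer and the inequality is strict, so k_max = 279 - 1 = 278.

278


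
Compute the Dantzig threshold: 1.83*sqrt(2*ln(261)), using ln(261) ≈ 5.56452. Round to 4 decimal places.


ln(261) ≈ 5.56452.
2*ln(n) ≈ 11.12904.
sqrt(2*ln(n)) ≈ sqrt(11.12904) ≈ 3.336022.
threshold ≈ 1.83*3.336022 = 6.10492026 ≈ 6.1049.

6.1049


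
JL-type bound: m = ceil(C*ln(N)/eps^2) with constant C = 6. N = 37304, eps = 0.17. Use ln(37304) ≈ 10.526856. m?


ln(37304) ≈ 10.526856.
eps^2 = 0.17^2 = 0.0289.
C*ln(N)/eps^2 ≈ 6*10.526856/0.0289 ≈ 2185.5064.
m = ceil(2185.5064) = 2186.

2186


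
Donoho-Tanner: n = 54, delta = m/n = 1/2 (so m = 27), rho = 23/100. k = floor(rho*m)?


m = 1/2*54 = 27.
rho = 23/100.
rho*m = 23/100*27 = 6.21.
k = floor(6.21) = 6.

6


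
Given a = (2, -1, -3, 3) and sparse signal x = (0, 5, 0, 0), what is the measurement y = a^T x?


Non-zero terms: ['-1*5']
Products: [-5]
y = sum = -5.

-5


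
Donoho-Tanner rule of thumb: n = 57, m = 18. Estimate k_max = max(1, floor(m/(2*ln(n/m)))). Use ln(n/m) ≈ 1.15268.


n/m = 57/18 = 19/6.
ln(n/m) ≈ 1.15268.
2*ln(n/m) ≈ 2.30536.
m/(2*ln(n/m)) ≈ 18/2.30536 ≈ 7.8079.
floor = 7.
k_max = max(1, 7) = 7.

7


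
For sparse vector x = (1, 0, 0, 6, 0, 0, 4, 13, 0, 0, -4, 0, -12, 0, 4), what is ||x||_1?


Non-zero entries: [(0, 1), (3, 6), (6, 4), (7, 13), (10, -4), (12, -12), (14, 4)]
Absolute values: [1, 6, 4, 13, 4, 12, 4]
||x||_1 = sum = 44.

44


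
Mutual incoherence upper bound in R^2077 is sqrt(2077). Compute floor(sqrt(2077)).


45^2 = 2025 <= 2077 < 2116 = 46^2, so 45 <= sqrt(2077) < 46.
floor(sqrt(2077)) = 45.

45


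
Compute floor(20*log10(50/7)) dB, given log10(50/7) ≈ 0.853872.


||x||/||e|| = 50/7.
log10(50/7) ≈ 0.853872.
20*log10(||x||/||e||) ≈ 20*0.853872 = 17.07744.
floor(17.07744) = 17.

17


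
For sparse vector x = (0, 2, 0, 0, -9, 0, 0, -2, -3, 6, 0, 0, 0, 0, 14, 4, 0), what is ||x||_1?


Non-zero entries: [(1, 2), (4, -9), (7, -2), (8, -3), (9, 6), (14, 14), (15, 4)]
Absolute values: [2, 9, 2, 3, 6, 14, 4]
||x||_1 = sum = 40.

40


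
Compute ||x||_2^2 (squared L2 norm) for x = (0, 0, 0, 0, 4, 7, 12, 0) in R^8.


Non-zero entries: [(4, 4), (5, 7), (6, 12)]
Squares: [16, 49, 144]
||x||_2^2 = sum = 209.

209


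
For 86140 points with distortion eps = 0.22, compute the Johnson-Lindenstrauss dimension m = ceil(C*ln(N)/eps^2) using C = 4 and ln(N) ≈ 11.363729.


ln(86140) ≈ 11.363729.
eps^2 = 0.22^2 = 0.0484.
C*ln(N)/eps^2 ≈ 4*11.363729/0.0484 ≈ 939.1512.
m = ceil(939.1512) = 940.

940


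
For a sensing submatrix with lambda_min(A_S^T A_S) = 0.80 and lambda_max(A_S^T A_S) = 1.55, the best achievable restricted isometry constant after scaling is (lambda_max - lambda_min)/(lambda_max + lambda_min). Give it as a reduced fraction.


lambda_max - lambda_min = 1.55 - 0.80 = 0.75.
lambda_max + lambda_min = 1.55 + 0.80 = 2.35.
delta = 0.75/2.35 = 75/235 = 15/47.

15/47


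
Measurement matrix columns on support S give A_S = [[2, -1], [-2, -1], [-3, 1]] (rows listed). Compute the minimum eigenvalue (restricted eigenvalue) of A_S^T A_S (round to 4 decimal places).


A_S^T A_S = [[17, -3], [-3, 3]].
trace = 20.
det = 42.
disc = trace^2 - 4*det = 400 - 4*42 = 232.
sqrt(232) ≈ 15.231546.
lam_min = (20 - sqrt(232))/2 ≈ (20 - 15.231546)/2 = 2.384227 ≈ 2.3842.

2.3842


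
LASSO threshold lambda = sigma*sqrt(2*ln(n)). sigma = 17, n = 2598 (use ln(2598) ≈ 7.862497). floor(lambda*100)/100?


ln(2598) ≈ 7.862497.
2*ln(n) ≈ 15.724994.
sqrt(2*ln(n)) ≈ sqrt(15.724994) ≈ 3.965475.
lambda ≈ 17*3.965475 = 67.413075.
floor(lambda*100)/100 = 67.41.

67.41


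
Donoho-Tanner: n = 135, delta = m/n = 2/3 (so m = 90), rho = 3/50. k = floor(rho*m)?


m = 2/3*135 = 90.
rho = 3/50.
rho*m = 3/50*90 = 5.4.
k = floor(5.4) = 5.

5


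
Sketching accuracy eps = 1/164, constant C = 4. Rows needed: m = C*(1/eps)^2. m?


1/eps = 164.
(1/eps)^2 = 26896.
m = 4*26896 = 107584.

107584


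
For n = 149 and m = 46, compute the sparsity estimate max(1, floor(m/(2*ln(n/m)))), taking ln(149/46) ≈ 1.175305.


n/m = 149/46.
ln(n/m) ≈ 1.175305.
2*ln(n/m) ≈ 2.35061.
m/(2*ln(n/m)) ≈ 46/2.35061 ≈ 19.5694.
floor = 19.
k_max = max(1, 19) = 19.

19


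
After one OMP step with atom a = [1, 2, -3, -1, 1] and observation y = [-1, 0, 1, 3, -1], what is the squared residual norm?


a^T a = 16.
a^T y = -8.
coeff = -8/16 = -1/2.
||r||^2 = 8.

8


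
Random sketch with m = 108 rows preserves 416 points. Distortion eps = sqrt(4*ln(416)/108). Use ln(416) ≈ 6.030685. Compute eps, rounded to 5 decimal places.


ln(416) ≈ 6.030685.
4*ln(N)/m ≈ 4*6.030685/108 ≈ 0.2233587.
eps = sqrt(0.2233587) ≈ 0.4726084 ≈ 0.47261.

0.47261


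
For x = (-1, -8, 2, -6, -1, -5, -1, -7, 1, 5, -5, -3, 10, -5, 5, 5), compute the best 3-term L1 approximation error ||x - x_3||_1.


Sorted |x_i| descending: [10, 8, 7, 6, 5, 5, 5, 5, 5, 5, 3, 2, 1, 1, 1, 1]
Keep top 3: [10, 8, 7]
Tail entries: [6, 5, 5, 5, 5, 5, 5, 3, 2, 1, 1, 1, 1]
L1 error = sum of tail = 45.

45


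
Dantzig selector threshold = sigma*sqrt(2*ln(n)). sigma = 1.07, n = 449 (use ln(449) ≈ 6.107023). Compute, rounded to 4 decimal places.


ln(449) ≈ 6.107023.
2*ln(n) ≈ 12.214046.
sqrt(2*ln(n)) ≈ sqrt(12.214046) ≈ 3.49486.
threshold ≈ 1.07*3.49486 = 3.7395002 ≈ 3.7395.

3.7395


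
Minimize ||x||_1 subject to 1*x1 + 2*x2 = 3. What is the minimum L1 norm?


Axis intercepts:
  x1 = 3, x2 = 0: L1 = 3
  x1 = 0, x2 = 3/2: L1 = 3/2
x* = (0, 3/2)
||x*||_1 = 3/2.

3/2


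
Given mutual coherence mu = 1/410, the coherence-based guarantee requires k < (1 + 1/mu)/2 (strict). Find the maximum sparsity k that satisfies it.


1/mu = 410.
1 + 1/mu = 411.
(1 + 1/mu)/2 = 205.5 is not an integer, so k_max = floor(205.5) = 205.

205


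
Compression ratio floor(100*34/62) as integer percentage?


100*m/n = 100*34/62 ≈ 54.8387.
floor = 54.

54


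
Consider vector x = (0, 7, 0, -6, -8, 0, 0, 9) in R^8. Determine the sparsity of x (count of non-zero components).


Non-zero positions: [1, 3, 4, 7].
Sparsity = 4.

4


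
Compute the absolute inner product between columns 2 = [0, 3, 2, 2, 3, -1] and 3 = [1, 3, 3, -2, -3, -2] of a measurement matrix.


Inner product: 0*1 + 3*3 + 2*3 + 2*-2 + 3*-3 + -1*-2
Products: [0, 9, 6, -4, -9, 2]
Sum = 4.
|dot| = 4.

4


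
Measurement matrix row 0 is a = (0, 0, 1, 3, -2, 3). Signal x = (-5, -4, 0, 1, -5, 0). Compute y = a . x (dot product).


Non-zero terms: ['0*-5', '0*-4', '3*1', '-2*-5']
Products: [0, 0, 3, 10]
y = sum = 13.

13


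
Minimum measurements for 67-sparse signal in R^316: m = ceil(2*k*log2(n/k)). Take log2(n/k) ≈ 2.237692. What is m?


log2(n/k) = log2(316/67) ≈ 2.237692.
2*k*log2(n/k) ≈ 2*67*2.237692 = 299.850728.
m = ceil(299.850728) = 300.

300


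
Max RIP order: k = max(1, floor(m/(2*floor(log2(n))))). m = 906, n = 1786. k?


floor(log2(1786)) = 10.
2*10 = 20.
m/(2*floor(log2(n))) = 906/20 ≈ 45.3.
floor = 45.
k = max(1, 45) = 45.

45


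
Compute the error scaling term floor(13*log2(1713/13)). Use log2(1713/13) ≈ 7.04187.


log2(n/k) = log2(1713/13) ≈ 7.04187.
k*log2(n/k) ≈ 13*7.04187 = 91.54431.
floor(91.54431) = 91.

91


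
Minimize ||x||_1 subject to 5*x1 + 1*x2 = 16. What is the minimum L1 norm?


Axis intercepts:
  x1 = 16/5, x2 = 0: L1 = 16/5
  x1 = 0, x2 = 16: L1 = 16
x* = (16/5, 0)
||x*||_1 = 16/5.

16/5


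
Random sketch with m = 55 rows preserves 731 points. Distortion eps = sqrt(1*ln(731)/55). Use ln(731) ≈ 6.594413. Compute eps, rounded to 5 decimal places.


ln(731) ≈ 6.594413.
1*ln(N)/m ≈ 1*6.594413/55 ≈ 0.11989842.
eps = sqrt(0.11989842) ≈ 0.3462635 ≈ 0.34626.

0.34626


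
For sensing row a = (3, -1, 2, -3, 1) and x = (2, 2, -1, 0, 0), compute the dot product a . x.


Non-zero terms: ['3*2', '-1*2', '2*-1']
Products: [6, -2, -2]
y = sum = 2.

2


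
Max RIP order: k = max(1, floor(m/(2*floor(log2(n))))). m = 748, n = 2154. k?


floor(log2(2154)) = 11.
2*11 = 22.
m/(2*floor(log2(n))) = 748/22 ≈ 34.0.
floor = 34.
k = max(1, 34) = 34.

34


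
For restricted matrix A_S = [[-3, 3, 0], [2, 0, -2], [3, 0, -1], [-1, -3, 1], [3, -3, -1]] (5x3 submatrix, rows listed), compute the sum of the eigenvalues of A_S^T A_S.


Sum of eigenvalues of A_S^T A_S = trace(A_S^T A_S) = sum of squared column norms of A_S.
A_S^T A_S diagonal: [32, 27, 7].
trace = 32 + 27 + 7 = 66.

66


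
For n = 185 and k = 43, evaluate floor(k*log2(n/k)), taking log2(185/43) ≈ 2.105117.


log2(n/k) = log2(185/43) ≈ 2.105117.
k*log2(n/k) ≈ 43*2.105117 = 90.520031.
floor(90.520031) = 90.

90


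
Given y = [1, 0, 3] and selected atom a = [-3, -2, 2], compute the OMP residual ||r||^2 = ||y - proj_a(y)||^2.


a^T a = 17.
a^T y = 3.
coeff = 3/17 = 3/17.
||r||^2 = 161/17.

161/17


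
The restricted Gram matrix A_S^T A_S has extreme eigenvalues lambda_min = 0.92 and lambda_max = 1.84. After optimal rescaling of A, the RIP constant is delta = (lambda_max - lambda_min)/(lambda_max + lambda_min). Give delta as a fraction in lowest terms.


lambda_max - lambda_min = 1.84 - 0.92 = 0.92.
lambda_max + lambda_min = 1.84 + 0.92 = 2.76.
delta = 0.92/2.76 = 92/276 = 1/3.

1/3


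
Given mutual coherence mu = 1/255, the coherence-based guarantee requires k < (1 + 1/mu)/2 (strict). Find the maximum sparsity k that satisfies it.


1/mu = 255.
1 + 1/mu = 256.
(1 + 1/mu)/2 = 128 is an integer and the inequality is strict, so k_max = 128 - 1 = 127.

127


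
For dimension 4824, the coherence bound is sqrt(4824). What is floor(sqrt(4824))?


69^2 = 4761 <= 4824 < 4900 = 70^2, so 69 <= sqrt(4824) < 70.
floor(sqrt(4824)) = 69.

69


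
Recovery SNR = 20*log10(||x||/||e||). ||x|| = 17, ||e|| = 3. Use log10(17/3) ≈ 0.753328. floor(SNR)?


||x||/||e|| = 17/3.
log10(17/3) ≈ 0.753328.
20*log10(||x||/||e||) ≈ 20*0.753328 = 15.06656.
floor(15.06656) = 15.

15


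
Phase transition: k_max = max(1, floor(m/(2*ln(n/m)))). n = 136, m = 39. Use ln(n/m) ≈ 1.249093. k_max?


n/m = 136/39.
ln(n/m) ≈ 1.249093.
2*ln(n/m) ≈ 2.498186.
m/(2*ln(n/m)) ≈ 39/2.498186 ≈ 15.6113.
floor = 15.
k_max = max(1, 15) = 15.

15


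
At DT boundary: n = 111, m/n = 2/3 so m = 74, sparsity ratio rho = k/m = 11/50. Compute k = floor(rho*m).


m = 2/3*111 = 74.
rho = 11/50.
rho*m = 11/50*74 = 16.28.
k = floor(16.28) = 16.

16


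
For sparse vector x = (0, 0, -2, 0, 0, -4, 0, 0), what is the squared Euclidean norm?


Non-zero entries: [(2, -2), (5, -4)]
Squares: [4, 16]
||x||_2^2 = sum = 20.

20


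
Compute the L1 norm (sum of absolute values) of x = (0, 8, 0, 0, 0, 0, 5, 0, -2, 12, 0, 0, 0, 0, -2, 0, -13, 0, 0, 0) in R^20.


Non-zero entries: [(1, 8), (6, 5), (8, -2), (9, 12), (14, -2), (16, -13)]
Absolute values: [8, 5, 2, 12, 2, 13]
||x||_1 = sum = 42.

42


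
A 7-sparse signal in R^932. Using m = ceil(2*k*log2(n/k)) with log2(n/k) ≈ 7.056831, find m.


log2(n/k) = log2(932/7) ≈ 7.056831.
2*k*log2(n/k) ≈ 2*7*7.056831 = 98.795634.
m = ceil(98.795634) = 99.

99


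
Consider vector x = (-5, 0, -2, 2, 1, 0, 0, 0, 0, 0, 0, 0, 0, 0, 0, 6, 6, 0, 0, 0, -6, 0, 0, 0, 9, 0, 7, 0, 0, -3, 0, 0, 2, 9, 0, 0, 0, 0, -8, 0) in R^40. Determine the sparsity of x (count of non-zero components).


Non-zero positions: [0, 2, 3, 4, 15, 16, 20, 24, 26, 29, 32, 33, 38].
Sparsity = 13.

13


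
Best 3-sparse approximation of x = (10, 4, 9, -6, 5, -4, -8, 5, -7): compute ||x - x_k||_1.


Sorted |x_i| descending: [10, 9, 8, 7, 6, 5, 5, 4, 4]
Keep top 3: [10, 9, 8]
Tail entries: [7, 6, 5, 5, 4, 4]
L1 error = sum of tail = 31.

31


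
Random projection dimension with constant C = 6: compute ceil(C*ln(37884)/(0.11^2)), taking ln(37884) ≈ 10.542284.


ln(37884) ≈ 10.542284.
eps^2 = 0.11^2 = 0.0121.
C*ln(N)/eps^2 ≈ 6*10.542284/0.0121 ≈ 5227.5788.
m = ceil(5227.5788) = 5228.

5228


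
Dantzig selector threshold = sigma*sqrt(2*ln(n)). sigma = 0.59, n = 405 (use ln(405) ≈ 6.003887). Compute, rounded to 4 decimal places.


ln(405) ≈ 6.003887.
2*ln(n) ≈ 12.007774.
sqrt(2*ln(n)) ≈ sqrt(12.007774) ≈ 3.465224.
threshold ≈ 0.59*3.465224 = 2.04448216 ≈ 2.0445.

2.0445


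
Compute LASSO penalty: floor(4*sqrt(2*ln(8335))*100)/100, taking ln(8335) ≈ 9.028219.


ln(8335) ≈ 9.028219.
2*ln(n) ≈ 18.056438.
sqrt(2*ln(n)) ≈ sqrt(18.056438) ≈ 4.249287.
lambda ≈ 4*4.249287 = 16.997148.
floor(lambda*100)/100 = 16.99.

16.99
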